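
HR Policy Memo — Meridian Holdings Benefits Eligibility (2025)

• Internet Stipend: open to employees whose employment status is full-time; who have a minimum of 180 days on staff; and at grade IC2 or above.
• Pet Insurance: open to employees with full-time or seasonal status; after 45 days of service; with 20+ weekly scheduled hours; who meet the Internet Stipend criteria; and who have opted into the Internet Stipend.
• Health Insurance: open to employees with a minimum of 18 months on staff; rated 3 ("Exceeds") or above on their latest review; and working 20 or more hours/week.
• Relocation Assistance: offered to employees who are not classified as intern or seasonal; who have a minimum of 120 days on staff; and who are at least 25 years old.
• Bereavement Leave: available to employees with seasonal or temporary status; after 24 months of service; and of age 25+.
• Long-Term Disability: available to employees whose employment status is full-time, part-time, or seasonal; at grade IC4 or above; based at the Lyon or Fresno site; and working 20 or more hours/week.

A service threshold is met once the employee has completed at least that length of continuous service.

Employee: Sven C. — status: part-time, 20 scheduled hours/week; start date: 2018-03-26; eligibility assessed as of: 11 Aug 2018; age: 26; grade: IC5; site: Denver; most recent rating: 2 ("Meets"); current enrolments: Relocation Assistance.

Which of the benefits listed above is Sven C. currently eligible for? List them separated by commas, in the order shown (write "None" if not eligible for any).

Service from 2018-03-26 to 11 Aug 2018: 138 days.
Internet Stipend — status part-time ✗ (requires full-time) → not eligible.
Pet Insurance — status part-time ✗ (requires full-time or seasonal) → not eligible.
Health Insurance — service 138 days < 18 months (≈540 days) ✗ → not eligible.
Relocation Assistance — status part-time ✓ (not excluded); service 138 days ≥ 120 days ✓; age 26 ≥ 25 ✓ → eligible.
Bereavement Leave — status part-time ✗ (requires seasonal or temporary) → not eligible.
Long-Term Disability — status part-time ✓; grade IC5 ≥ IC4 ✓; site Denver ✗ (not Lyon or Fresno) → not eligible.

Relocation Assistance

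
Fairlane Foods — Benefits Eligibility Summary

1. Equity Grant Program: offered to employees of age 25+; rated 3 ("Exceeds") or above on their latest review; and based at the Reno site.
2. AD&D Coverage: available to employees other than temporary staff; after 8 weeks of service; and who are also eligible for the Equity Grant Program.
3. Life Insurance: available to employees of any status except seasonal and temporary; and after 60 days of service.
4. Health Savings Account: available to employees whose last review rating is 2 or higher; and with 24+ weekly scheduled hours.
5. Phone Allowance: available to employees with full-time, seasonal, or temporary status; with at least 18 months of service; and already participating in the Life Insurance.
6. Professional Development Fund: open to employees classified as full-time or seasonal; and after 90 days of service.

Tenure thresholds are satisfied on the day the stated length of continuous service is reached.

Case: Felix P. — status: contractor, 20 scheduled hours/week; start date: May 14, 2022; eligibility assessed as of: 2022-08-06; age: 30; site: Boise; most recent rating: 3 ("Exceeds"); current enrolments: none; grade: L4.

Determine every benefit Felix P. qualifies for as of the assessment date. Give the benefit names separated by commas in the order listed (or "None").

Life Insurance

Service from May 14, 2022 to 2022-08-06: 84 days.
Equity Grant Program — age 30 ≥ 25 ✓; rating 3 ≥ 3 ✓; site Boise ✗ (not Reno) → not eligible.
AD&D Coverage — status contractor ✓ (not excluded); service 84 days ≥ 8 weeks (≈56 days) ✓; not eligible for Equity Grant Program ✗ → not eligible.
Life Insurance — status contractor ✓ (not excluded); service 84 days ≥ 60 days ✓ → eligible.
Health Savings Account — rating 3 ≥ 2 ✓; 20 hrs/wk < 24 ✗ → not eligible.
Phone Allowance — status contractor ✗ (requires full-time, seasonal, or temporary) → not eligible.
Professional Development Fund — status contractor ✗ (requires full-time or seasonal) → not eligible.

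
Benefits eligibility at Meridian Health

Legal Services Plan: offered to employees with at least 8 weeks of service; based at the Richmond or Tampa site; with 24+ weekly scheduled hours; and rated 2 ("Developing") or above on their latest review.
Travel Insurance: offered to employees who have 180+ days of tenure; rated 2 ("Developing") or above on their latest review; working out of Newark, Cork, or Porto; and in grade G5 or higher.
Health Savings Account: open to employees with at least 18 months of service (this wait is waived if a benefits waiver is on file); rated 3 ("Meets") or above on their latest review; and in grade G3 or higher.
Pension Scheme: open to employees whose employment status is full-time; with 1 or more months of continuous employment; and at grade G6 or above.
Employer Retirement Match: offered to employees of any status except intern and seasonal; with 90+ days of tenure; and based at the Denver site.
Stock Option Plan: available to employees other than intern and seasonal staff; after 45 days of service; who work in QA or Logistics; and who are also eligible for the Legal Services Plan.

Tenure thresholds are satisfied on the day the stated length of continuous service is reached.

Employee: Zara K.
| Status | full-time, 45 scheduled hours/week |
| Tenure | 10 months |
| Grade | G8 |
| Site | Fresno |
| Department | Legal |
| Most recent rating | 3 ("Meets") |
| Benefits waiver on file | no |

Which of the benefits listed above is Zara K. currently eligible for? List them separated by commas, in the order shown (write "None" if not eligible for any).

Pension Scheme

Legal Services Plan — service 10 months ≥ 8 weeks (≈56 days) ✓; site Fresno ✗ (not Richmond or Tampa) → not eligible.
Travel Insurance — service 10 months ≥ 180 days ✓; rating 3 ≥ 2 ✓; site Fresno ✗ (not Newark, Cork, or Porto) → not eligible.
Health Savings Account — no waiver, service 10 months < 18 months ✗ → not eligible.
Pension Scheme — status full-time ✓; service 10 months ≥ 1 month ✓; grade G8 ≥ G6 ✓ → eligible.
Employer Retirement Match — status full-time ✓ (not excluded); service 10 months ≥ 90 days ✓; site Fresno ✗ (not Denver) → not eligible.
Stock Option Plan — status full-time ✓ (not excluded); service 10 months ≥ 45 days ✓; dept Legal ✗ → not eligible.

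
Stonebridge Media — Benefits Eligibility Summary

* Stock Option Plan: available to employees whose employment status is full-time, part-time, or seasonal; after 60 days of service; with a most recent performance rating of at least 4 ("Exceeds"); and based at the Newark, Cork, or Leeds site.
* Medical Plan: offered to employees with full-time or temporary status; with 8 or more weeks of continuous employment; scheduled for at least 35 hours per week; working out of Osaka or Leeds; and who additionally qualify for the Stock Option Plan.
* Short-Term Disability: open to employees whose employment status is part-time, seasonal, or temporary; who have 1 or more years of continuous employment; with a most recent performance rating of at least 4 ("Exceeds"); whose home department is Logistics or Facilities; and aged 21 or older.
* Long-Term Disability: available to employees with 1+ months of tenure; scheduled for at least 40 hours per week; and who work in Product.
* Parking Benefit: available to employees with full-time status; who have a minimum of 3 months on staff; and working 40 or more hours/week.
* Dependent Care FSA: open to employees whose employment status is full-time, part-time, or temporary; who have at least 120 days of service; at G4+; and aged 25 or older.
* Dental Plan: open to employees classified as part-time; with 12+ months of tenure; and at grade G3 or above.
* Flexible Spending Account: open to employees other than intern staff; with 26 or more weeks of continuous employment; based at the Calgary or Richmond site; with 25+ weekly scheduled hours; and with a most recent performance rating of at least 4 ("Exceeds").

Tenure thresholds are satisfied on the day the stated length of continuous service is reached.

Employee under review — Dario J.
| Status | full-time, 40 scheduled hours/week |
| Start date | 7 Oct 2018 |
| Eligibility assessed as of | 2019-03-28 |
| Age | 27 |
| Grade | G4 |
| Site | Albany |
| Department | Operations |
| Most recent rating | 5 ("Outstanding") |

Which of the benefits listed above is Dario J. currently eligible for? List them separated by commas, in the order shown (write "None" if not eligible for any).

Parking Benefit, Dependent Care FSA

Service from 7 Oct 2018 to 2019-03-28: 172 days.
Stock Option Plan — status full-time ✓; service 172 days ≥ 60 days ✓; rating 5 ≥ 4 ✓; site Albany ✗ (not Newark, Cork, or Leeds) → not eligible.
Medical Plan — status full-time ✓; service 172 days ≥ 8 weeks (≈56 days) ✓; 40 hrs/wk ≥ 35 ✓; site Albany ✗ (not Osaka or Leeds) → not eligible.
Short-Term Disability — status full-time ✗ (requires part-time, seasonal, or temporary) → not eligible.
Long-Term Disability — service 172 days ≥ 1 month (≈30 days) ✓; 40 hrs/wk ≥ 40 ✓; dept Operations ✗ → not eligible.
Parking Benefit — status full-time ✓; service 172 days ≥ 3 months (≈90 days) ✓; 40 hrs/wk ≥ 40 ✓ → eligible.
Dependent Care FSA — status full-time ✓; service 172 days ≥ 120 days ✓; grade G4 ≥ G4 ✓; age 27 ≥ 25 ✓ → eligible.
Dental Plan — status full-time ✗ (requires part-time) → not eligible.
Flexible Spending Account — status full-time ✓ (not excluded); service 172 days < 26 weeks (≈182 days) ✗ → not eligible.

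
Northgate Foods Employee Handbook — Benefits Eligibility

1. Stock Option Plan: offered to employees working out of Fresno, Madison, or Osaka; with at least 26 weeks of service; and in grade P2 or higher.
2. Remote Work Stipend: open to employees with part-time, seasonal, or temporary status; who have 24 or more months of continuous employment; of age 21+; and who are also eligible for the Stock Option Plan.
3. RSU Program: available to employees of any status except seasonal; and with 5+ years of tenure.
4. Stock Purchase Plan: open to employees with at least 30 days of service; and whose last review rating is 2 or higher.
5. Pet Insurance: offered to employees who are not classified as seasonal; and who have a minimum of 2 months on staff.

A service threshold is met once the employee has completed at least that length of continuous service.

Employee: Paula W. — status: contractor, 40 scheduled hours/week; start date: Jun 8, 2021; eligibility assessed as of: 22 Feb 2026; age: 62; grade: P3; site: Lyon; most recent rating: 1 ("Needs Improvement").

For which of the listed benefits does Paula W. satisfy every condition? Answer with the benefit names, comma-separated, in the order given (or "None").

Service from Jun 8, 2021 to 22 Feb 2026: 1720 days.
Stock Option Plan — site Lyon ✗ (not Fresno, Madison, or Osaka) → not eligible.
Remote Work Stipend — status contractor ✗ (requires part-time, seasonal, or temporary) → not eligible.
RSU Program — status contractor ✓ (not excluded); service 1720 days < 5 years (≈1825 days) ✗ → not eligible.
Stock Purchase Plan — service 1720 days ≥ 30 days ✓; rating 1 < 2 ✗ → not eligible.
Pet Insurance — status contractor ✓ (not excluded); service 1720 days ≥ 2 months (≈60 days) ✓ → eligible.

Pet Insurance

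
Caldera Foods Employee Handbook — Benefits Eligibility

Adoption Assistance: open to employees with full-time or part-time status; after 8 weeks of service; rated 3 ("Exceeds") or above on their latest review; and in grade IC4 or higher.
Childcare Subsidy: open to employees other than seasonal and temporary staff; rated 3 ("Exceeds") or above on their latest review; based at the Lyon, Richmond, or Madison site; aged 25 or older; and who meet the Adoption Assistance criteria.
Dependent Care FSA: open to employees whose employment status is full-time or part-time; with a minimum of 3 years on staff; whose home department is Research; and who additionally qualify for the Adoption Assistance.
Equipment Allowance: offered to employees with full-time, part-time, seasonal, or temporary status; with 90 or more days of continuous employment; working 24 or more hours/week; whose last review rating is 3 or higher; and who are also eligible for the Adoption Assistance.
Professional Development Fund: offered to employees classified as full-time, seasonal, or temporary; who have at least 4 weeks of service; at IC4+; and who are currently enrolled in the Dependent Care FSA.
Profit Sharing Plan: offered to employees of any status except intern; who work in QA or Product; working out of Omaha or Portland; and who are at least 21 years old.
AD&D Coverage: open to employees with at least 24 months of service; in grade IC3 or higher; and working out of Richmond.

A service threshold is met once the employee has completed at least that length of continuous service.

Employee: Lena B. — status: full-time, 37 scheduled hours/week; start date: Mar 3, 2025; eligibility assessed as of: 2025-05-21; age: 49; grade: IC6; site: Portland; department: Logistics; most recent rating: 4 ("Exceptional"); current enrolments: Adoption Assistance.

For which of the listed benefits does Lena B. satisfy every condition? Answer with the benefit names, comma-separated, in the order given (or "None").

Adoption Assistance

Service from Mar 3, 2025 to 2025-05-21: 79 days.
Adoption Assistance — status full-time ✓; service 79 days ≥ 8 weeks (≈56 days) ✓; rating 4 ≥ 3 ✓; grade IC6 ≥ IC4 ✓ → eligible.
Childcare Subsidy — status full-time ✓ (not excluded); rating 4 ≥ 3 ✓; site Portland ✗ (not Lyon, Richmond, or Madison) → not eligible.
Dependent Care FSA — status full-time ✓; service 79 days < 3 years (≈1095 days) ✗ → not eligible.
Equipment Allowance — status full-time ✓; service 79 days < 90 days ✗ → not eligible.
Professional Development Fund — status full-time ✓; service 79 days ≥ 4 weeks (≈28 days) ✓; grade IC6 ≥ IC4 ✓; not enrolled in Dependent Care FSA ✗ → not eligible.
Profit Sharing Plan — status full-time ✓ (not excluded); dept Logistics ✗ → not eligible.
AD&D Coverage — service 79 days < 24 months (≈720 days) ✗ → not eligible.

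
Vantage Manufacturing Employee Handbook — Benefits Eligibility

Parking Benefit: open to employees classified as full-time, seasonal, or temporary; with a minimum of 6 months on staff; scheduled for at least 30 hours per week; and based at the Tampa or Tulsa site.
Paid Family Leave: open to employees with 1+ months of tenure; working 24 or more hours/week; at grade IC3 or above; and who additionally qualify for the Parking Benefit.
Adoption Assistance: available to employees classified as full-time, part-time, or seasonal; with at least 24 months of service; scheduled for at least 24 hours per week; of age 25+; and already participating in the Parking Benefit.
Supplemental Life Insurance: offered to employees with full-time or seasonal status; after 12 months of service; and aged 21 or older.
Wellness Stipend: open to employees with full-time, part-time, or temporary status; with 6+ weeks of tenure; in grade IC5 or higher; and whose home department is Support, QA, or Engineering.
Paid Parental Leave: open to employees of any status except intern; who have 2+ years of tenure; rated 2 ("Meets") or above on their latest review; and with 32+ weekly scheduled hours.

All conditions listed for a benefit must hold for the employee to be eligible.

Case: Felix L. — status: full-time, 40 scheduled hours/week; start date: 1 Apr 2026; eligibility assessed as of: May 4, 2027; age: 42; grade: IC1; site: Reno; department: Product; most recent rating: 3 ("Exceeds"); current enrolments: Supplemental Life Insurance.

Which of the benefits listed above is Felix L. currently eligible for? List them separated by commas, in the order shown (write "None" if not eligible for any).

Service from 1 Apr 2026 to May 4, 2027: 398 days.
Parking Benefit — status full-time ✓; service 398 days ≥ 6 months (≈180 days) ✓; 40 hrs/wk ≥ 30 ✓; site Reno ✗ (not Tampa or Tulsa) → not eligible.
Paid Family Leave — service 398 days ≥ 1 month (≈30 days) ✓; 40 hrs/wk ≥ 24 ✓; grade IC1 < IC3 ✗ → not eligible.
Adoption Assistance — status full-time ✓; service 398 days < 24 months (≈720 days) ✗ → not eligible.
Supplemental Life Insurance — status full-time ✓; service 398 days ≥ 12 months (≈360 days) ✓; age 42 ≥ 21 ✓ → eligible.
Wellness Stipend — status full-time ✓; service 398 days ≥ 6 weeks (≈42 days) ✓; grade IC1 < IC5 ✗ → not eligible.
Paid Parental Leave — status full-time ✓ (not excluded); service 398 days < 2 years (≈730 days) ✗ → not eligible.

Supplemental Life Insurance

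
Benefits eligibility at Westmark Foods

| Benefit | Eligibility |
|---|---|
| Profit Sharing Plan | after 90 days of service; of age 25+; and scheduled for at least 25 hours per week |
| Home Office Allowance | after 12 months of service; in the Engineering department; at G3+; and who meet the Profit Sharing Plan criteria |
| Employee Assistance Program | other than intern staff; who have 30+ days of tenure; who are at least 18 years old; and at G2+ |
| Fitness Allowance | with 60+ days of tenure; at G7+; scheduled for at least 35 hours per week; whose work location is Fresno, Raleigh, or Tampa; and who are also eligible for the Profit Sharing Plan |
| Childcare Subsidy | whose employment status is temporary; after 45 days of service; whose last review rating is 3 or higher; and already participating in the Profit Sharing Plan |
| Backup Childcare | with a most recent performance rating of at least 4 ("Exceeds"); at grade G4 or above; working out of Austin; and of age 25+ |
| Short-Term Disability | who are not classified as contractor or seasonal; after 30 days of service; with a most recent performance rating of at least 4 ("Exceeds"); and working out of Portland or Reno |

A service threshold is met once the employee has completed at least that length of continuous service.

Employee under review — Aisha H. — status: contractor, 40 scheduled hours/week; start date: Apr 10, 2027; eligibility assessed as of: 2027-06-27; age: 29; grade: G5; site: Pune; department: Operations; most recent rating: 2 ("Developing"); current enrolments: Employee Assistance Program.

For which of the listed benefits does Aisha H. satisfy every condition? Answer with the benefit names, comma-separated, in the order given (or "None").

Employee Assistance Program

Service from Apr 10, 2027 to 2027-06-27: 78 days.
Profit Sharing Plan — service 78 days < 90 days ✗ → not eligible.
Home Office Allowance — service 78 days < 12 months (≈360 days) ✗ → not eligible.
Employee Assistance Program — status contractor ✓ (not excluded); service 78 days ≥ 30 days ✓; age 29 ≥ 18 ✓; grade G5 ≥ G2 ✓ → eligible.
Fitness Allowance — service 78 days ≥ 60 days ✓; grade G5 < G7 ✗ → not eligible.
Childcare Subsidy — status contractor ✗ (requires temporary) → not eligible.
Backup Childcare — rating 2 < 4 ✗ → not eligible.
Short-Term Disability — status contractor ✗ (excluded) → not eligible.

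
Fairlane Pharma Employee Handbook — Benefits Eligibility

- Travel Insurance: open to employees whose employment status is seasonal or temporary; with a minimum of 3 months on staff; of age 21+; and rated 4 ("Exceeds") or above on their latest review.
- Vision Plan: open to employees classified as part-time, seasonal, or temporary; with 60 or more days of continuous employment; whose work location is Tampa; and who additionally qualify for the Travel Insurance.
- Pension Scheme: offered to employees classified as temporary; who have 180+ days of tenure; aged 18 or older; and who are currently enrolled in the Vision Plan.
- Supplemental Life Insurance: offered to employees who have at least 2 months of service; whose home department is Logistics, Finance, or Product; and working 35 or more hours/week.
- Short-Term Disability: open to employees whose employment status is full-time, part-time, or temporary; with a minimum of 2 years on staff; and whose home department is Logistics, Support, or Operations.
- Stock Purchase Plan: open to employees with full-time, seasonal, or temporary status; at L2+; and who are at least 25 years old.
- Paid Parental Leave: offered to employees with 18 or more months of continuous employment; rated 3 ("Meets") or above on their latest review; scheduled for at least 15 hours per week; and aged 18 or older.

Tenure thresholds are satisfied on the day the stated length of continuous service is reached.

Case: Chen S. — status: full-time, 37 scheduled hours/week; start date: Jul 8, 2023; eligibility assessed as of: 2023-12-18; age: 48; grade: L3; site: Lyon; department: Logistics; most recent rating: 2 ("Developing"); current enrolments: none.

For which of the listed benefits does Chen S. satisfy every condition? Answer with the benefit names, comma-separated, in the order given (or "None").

Service from Jul 8, 2023 to 2023-12-18: 163 days.
Travel Insurance — status full-time ✗ (requires seasonal or temporary) → not eligible.
Vision Plan — status full-time ✗ (requires part-time, seasonal, or temporary) → not eligible.
Pension Scheme — status full-time ✗ (requires temporary) → not eligible.
Supplemental Life Insurance — service 163 days ≥ 2 months (≈60 days) ✓; dept Logistics ✓; 37 hrs/wk ≥ 35 ✓ → eligible.
Short-Term Disability — status full-time ✓; service 163 days < 2 years (≈730 days) ✗ → not eligible.
Stock Purchase Plan — status full-time ✓; grade L3 ≥ L2 ✓; age 48 ≥ 25 ✓ → eligible.
Paid Parental Leave — service 163 days < 18 months (≈540 days) ✗ → not eligible.

Supplemental Life Insurance, Stock Purchase Plan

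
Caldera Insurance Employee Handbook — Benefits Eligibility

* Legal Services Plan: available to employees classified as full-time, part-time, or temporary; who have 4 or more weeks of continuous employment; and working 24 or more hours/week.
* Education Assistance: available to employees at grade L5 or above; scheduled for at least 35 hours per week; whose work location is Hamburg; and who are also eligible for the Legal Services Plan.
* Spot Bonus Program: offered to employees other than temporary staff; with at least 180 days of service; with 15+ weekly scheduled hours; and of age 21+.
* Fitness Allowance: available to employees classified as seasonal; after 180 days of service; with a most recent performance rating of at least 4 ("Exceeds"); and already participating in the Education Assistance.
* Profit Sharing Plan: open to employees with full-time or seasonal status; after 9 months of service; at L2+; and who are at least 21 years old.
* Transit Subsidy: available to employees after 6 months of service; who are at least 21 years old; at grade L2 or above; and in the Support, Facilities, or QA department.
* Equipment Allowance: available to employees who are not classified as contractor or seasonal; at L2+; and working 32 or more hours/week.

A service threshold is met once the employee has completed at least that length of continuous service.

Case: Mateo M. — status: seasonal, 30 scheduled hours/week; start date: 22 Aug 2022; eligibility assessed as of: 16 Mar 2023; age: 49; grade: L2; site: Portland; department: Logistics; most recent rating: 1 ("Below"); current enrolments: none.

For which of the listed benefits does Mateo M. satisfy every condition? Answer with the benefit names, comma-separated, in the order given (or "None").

Spot Bonus Program

Service from 22 Aug 2022 to 16 Mar 2023: 206 days.
Legal Services Plan — status seasonal ✗ (requires full-time, part-time, or temporary) → not eligible.
Education Assistance — grade L2 < L5 ✗ → not eligible.
Spot Bonus Program — status seasonal ✓ (not excluded); service 206 days ≥ 180 days ✓; 30 hrs/wk ≥ 15 ✓; age 49 ≥ 21 ✓ → eligible.
Fitness Allowance — status seasonal ✓; service 206 days ≥ 180 days ✓; rating 1 < 4 ✗ → not eligible.
Profit Sharing Plan — status seasonal ✓; service 206 days < 9 months (≈270 days) ✗ → not eligible.
Transit Subsidy — service 206 days ≥ 6 months (≈180 days) ✓; age 49 ≥ 21 ✓; grade L2 ≥ L2 ✓; dept Logistics ✗ → not eligible.
Equipment Allowance — status seasonal ✗ (excluded) → not eligible.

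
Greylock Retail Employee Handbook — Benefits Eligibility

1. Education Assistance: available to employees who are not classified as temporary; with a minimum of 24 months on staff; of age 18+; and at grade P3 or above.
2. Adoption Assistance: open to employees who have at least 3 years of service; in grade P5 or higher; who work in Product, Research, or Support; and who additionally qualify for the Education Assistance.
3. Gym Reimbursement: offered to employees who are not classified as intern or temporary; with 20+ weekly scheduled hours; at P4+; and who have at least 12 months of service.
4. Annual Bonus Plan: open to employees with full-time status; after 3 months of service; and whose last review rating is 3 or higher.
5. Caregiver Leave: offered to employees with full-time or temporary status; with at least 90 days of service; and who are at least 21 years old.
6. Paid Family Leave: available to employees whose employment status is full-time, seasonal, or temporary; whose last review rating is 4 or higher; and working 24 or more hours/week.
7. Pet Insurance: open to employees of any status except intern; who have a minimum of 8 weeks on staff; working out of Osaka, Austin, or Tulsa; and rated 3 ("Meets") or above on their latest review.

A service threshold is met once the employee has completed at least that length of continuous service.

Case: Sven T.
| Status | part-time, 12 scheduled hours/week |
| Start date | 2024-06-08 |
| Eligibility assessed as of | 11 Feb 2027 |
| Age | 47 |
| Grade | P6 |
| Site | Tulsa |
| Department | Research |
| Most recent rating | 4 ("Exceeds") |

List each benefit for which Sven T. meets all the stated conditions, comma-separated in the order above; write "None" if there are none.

Education Assistance, Pet Insurance

Service from 2024-06-08 to 11 Feb 2027: 978 days.
Education Assistance — status part-time ✓ (not excluded); service 978 days ≥ 24 months (≈720 days) ✓; age 47 ≥ 18 ✓; grade P6 ≥ P3 ✓ → eligible.
Adoption Assistance — service 978 days < 3 years (≈1095 days) ✗ → not eligible.
Gym Reimbursement — status part-time ✓ (not excluded); 12 hrs/wk < 20 ✗ → not eligible.
Annual Bonus Plan — status part-time ✗ (requires full-time) → not eligible.
Caregiver Leave — status part-time ✗ (requires full-time or temporary) → not eligible.
Paid Family Leave — status part-time ✗ (requires full-time, seasonal, or temporary) → not eligible.
Pet Insurance — status part-time ✓ (not excluded); service 978 days ≥ 8 weeks (≈56 days) ✓; site Tulsa ✓; rating 4 ≥ 3 ✓ → eligible.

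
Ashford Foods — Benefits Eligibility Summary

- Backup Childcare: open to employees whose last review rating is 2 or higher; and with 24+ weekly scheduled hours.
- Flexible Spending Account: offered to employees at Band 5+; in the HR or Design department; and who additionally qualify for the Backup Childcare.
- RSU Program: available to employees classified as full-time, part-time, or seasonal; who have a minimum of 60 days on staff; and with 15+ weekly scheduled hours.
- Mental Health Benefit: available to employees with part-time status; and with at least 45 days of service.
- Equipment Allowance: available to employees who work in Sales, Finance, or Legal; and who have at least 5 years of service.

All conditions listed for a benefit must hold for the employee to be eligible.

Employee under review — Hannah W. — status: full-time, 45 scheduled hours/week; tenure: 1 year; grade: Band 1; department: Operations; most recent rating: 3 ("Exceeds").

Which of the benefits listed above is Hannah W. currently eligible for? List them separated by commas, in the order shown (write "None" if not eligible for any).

Backup Childcare — rating 3 ≥ 2 ✓; 45 hrs/wk ≥ 24 ✓ → eligible.
Flexible Spending Account — grade Band 1 < Band 5 ✗ → not eligible.
RSU Program — status full-time ✓; service 1 year ≥ 60 days ✓; 45 hrs/wk ≥ 15 ✓ → eligible.
Mental Health Benefit — status full-time ✗ (requires part-time) → not eligible.
Equipment Allowance — dept Operations ✗ → not eligible.

Backup Childcare, RSU Program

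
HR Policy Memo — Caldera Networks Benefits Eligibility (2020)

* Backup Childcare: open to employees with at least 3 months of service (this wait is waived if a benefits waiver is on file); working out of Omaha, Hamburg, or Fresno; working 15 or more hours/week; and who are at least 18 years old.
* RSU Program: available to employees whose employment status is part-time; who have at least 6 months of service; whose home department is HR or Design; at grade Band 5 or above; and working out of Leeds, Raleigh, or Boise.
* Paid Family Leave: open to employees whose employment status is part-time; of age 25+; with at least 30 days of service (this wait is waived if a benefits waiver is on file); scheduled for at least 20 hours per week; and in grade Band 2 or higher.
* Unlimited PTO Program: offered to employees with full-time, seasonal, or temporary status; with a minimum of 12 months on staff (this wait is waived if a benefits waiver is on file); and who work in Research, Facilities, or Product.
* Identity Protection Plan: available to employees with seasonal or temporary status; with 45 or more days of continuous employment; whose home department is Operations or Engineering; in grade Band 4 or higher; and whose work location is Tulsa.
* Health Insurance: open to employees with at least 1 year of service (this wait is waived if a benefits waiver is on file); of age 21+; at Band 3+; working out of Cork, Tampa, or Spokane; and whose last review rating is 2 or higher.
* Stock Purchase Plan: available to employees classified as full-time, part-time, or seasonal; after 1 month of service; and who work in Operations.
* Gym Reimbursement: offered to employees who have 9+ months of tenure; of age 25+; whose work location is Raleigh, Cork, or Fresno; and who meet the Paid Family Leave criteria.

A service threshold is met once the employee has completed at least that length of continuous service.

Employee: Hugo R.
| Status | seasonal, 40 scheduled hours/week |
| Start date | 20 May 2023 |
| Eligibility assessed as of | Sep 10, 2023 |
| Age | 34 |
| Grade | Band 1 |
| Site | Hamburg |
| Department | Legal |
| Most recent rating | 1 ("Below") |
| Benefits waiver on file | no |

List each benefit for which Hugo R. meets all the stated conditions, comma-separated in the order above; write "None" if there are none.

Service from 20 May 2023 to Sep 10, 2023: 113 days.
Backup Childcare — no waiver, service 113 days ≥ 3 months (≈90 days) ✓; site Hamburg ✓; 40 hrs/wk ≥ 15 ✓; age 34 ≥ 18 ✓ → eligible.
RSU Program — status seasonal ✗ (requires part-time) → not eligible.
Paid Family Leave — status seasonal ✗ (requires part-time) → not eligible.
Unlimited PTO Program — status seasonal ✓; no waiver, service 113 days < 12 months (≈360 days) ✗ → not eligible.
Identity Protection Plan — status seasonal ✓; service 113 days ≥ 45 days ✓; dept Legal ✗ → not eligible.
Health Insurance — no waiver, service 113 days < 1 year (≈365 days) ✗ → not eligible.
Stock Purchase Plan — status seasonal ✓; service 113 days ≥ 1 month (≈30 days) ✓; dept Legal ✗ → not eligible.
Gym Reimbursement — service 113 days < 9 months (≈270 days) ✗ → not eligible.

Backup Childcare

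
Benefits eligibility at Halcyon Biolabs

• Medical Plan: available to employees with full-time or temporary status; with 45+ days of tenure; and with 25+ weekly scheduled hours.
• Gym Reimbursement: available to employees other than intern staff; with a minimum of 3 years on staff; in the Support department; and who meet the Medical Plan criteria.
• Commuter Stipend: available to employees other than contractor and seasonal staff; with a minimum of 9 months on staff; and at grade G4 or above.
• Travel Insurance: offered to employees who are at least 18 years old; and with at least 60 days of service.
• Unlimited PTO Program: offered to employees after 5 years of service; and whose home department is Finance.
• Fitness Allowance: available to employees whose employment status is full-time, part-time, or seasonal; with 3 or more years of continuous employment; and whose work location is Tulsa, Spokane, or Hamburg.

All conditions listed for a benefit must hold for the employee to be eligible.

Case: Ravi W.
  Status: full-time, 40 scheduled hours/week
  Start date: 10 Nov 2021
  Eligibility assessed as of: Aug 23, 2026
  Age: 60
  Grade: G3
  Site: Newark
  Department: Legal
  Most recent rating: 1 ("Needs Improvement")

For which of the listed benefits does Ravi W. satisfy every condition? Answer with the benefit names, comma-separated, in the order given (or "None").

Service from 10 Nov 2021 to Aug 23, 2026: 1747 days.
Medical Plan — status full-time ✓; service 1747 days ≥ 45 days ✓; 40 hrs/wk ≥ 25 ✓ → eligible.
Gym Reimbursement — status full-time ✓ (not excluded); service 1747 days ≥ 3 years (≈1095 days) ✓; dept Legal ✗ → not eligible.
Commuter Stipend — status full-time ✓ (not excluded); service 1747 days ≥ 9 months (≈270 days) ✓; grade G3 < G4 ✗ → not eligible.
Travel Insurance — age 60 ≥ 18 ✓; service 1747 days ≥ 60 days ✓ → eligible.
Unlimited PTO Program — service 1747 days < 5 years (≈1825 days) ✗ → not eligible.
Fitness Allowance — status full-time ✓; service 1747 days ≥ 3 years (≈1095 days) ✓; site Newark ✗ (not Tulsa, Spokane, or Hamburg) → not eligible.

Medical Plan, Travel Insurance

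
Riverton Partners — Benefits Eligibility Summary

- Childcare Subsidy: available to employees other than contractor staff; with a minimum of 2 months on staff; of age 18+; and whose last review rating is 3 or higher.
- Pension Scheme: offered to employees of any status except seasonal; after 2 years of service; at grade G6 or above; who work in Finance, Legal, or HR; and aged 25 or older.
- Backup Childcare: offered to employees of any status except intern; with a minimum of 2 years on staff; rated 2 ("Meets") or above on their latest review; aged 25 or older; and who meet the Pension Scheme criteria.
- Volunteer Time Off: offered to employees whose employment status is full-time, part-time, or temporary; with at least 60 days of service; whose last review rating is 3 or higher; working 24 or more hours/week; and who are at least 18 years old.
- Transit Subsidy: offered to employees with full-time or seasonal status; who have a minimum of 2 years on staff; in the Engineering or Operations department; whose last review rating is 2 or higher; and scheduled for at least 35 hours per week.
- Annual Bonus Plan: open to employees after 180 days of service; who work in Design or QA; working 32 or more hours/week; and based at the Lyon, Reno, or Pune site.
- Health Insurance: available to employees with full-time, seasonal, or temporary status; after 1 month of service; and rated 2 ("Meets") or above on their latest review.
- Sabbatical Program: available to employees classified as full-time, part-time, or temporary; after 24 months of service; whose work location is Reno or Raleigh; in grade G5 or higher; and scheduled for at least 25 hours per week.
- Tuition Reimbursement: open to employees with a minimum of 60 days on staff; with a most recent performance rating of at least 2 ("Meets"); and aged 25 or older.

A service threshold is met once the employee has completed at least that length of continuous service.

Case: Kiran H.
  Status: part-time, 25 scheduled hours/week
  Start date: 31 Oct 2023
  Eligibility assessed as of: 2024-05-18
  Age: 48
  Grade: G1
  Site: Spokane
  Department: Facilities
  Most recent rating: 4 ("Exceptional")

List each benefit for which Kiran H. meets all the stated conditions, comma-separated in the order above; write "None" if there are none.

Childcare Subsidy, Volunteer Time Off, Tuition Reimbursement

Service from 31 Oct 2023 to 2024-05-18: 200 days.
Childcare Subsidy — status part-time ✓ (not excluded); service 200 days ≥ 2 months (≈60 days) ✓; age 48 ≥ 18 ✓; rating 4 ≥ 3 ✓ → eligible.
Pension Scheme — status part-time ✓ (not excluded); service 200 days < 2 years (≈730 days) ✗ → not eligible.
Backup Childcare — status part-time ✓ (not excluded); service 200 days < 2 years (≈730 days) ✗ → not eligible.
Volunteer Time Off — status part-time ✓; service 200 days ≥ 60 days ✓; rating 4 ≥ 3 ✓; 25 hrs/wk ≥ 24 ✓; age 48 ≥ 18 ✓ → eligible.
Transit Subsidy — status part-time ✗ (requires full-time or seasonal) → not eligible.
Annual Bonus Plan — service 200 days ≥ 180 days ✓; dept Facilities ✗ → not eligible.
Health Insurance — status part-time ✗ (requires full-time, seasonal, or temporary) → not eligible.
Sabbatical Program — status part-time ✓; service 200 days < 24 months (≈720 days) ✗ → not eligible.
Tuition Reimbursement — service 200 days ≥ 60 days ✓; rating 4 ≥ 2 ✓; age 48 ≥ 25 ✓ → eligible.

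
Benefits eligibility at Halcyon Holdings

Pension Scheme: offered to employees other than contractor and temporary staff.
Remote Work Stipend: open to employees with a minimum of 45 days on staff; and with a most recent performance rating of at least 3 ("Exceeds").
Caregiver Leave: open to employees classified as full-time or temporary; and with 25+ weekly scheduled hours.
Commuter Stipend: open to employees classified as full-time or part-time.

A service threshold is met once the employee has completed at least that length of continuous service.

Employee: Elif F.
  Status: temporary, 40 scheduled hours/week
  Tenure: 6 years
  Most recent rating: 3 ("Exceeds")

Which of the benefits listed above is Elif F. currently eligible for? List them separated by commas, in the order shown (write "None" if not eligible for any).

Remote Work Stipend, Caregiver Leave

Pension Scheme — status temporary ✗ (excluded) → not eligible.
Remote Work Stipend — service 6 years ≥ 45 days ✓; rating 3 ≥ 3 ✓ → eligible.
Caregiver Leave — status temporary ✓; 40 hrs/wk ≥ 25 ✓ → eligible.
Commuter Stipend — status temporary ✗ (requires full-time or part-time) → not eligible.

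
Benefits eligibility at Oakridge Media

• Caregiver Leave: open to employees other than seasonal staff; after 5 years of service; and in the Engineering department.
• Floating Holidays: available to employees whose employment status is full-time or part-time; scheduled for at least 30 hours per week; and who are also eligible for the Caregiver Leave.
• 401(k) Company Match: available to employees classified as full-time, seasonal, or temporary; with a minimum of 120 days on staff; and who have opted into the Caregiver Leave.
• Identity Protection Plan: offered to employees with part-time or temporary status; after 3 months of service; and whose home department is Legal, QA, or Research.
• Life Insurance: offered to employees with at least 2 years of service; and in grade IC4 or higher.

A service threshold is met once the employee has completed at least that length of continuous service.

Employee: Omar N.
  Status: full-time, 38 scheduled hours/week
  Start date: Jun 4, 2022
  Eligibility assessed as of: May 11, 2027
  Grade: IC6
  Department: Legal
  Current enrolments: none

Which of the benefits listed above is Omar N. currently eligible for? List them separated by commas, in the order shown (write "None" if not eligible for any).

Service from Jun 4, 2022 to May 11, 2027: 1802 days.
Caregiver Leave — status full-time ✓ (not excluded); service 1802 days < 5 years (≈1825 days) ✗ → not eligible.
Floating Holidays — status full-time ✓; 38 hrs/wk ≥ 30 ✓; not eligible for Caregiver Leave ✗ → not eligible.
401(k) Company Match — status full-time ✓; service 1802 days ≥ 120 days ✓; not enrolled in Caregiver Leave ✗ → not eligible.
Identity Protection Plan — status full-time ✗ (requires part-time or temporary) → not eligible.
Life Insurance — service 1802 days ≥ 2 years (≈730 days) ✓; grade IC6 ≥ IC4 ✓ → eligible.

Life Insurance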